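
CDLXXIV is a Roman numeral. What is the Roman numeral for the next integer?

CDLXXIV = 474, so the next integer is 474 + 1 = 475

CDLXXV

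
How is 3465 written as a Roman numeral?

Convert 3465 to Roman numerals:
  3465 contains 3×1000 (MMM)
  465 contains 1×400 (CD)
  65 contains 1×50 (L)
  15 contains 1×10 (X)
  5 contains 1×5 (V)

MMMCDLXV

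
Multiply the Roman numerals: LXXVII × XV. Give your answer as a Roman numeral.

LXXVII = 77
XV = 15
77 × 15 = 1155

MCLV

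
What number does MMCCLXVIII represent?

MMCCLXVIII: M=1000, M=1000, C=100, C=100, L=50, X=10, V=5, I=1, I=1, I=1
1000 + 1000 + 100 + 100 + 50 + 10 + 5 + 1 + 1 + 1 = 2268

2268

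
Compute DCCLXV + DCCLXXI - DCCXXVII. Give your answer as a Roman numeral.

DCCLXV = 765, DCCLXXI = 771, DCCXXVII = 727
765 + 771 = 1536
1536 - 727 = 809

DCCCIX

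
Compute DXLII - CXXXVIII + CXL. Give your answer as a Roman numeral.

DXLII = 542, CXXXVIII = 138, CXL = 140
542 - 138 = 404
404 + 140 = 544

DXLIV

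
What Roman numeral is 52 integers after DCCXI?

DCCXI = 711
711 + 52 = 763

DCCLXIII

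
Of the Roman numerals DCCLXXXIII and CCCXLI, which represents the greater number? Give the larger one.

DCCLXXXIII = 783
CCCXLI = 341
783 is larger

DCCLXXXIII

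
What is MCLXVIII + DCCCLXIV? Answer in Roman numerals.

MCLXVIII = 1168
DCCCLXIV = 864
1168 + 864 = 2032

MMXXXII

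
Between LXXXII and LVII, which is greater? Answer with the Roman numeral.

LXXXII = 82
LVII = 57
82 is larger

LXXXII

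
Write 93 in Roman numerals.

Convert 93 to Roman numerals:
  93 contains 1×90 (XC)
  3 contains 3×1 (III)

XCIII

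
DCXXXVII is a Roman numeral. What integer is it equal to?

DCXXXVII: D=500, C=100, X=10, X=10, X=10, V=5, I=1, I=1
500 + 100 + 10 + 10 + 10 + 5 + 1 + 1 = 637

637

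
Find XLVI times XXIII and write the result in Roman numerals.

XLVI = 46
XXIII = 23
46 × 23 = 1058

MLVIII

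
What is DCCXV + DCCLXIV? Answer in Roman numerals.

DCCXV = 715
DCCLXIV = 764
715 + 764 = 1479

MCDLXXIX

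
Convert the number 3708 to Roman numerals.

Convert 3708 to Roman numerals:
  3708 contains 3×1000 (MMM)
  708 contains 1×500 (D)
  208 contains 2×100 (CC)
  8 contains 1×5 (V)
  3 contains 3×1 (III)

MMMDCCVIII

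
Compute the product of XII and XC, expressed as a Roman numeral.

XII = 12
XC = 90
12 × 90 = 1080

MLXXX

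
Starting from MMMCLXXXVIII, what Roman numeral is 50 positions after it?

MMMCLXXXVIII = 3188
3188 + 50 = 3238

MMMCCXXXVIII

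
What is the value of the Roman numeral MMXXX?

MMXXX: M=1000, M=1000, X=10, X=10, X=10
1000 + 1000 + 10 + 10 + 10 = 2030

2030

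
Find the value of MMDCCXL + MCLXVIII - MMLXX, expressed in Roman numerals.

MMDCCXL = 2740, MCLXVIII = 1168, MMLXX = 2070
2740 + 1168 = 3908
3908 - 2070 = 1838

MDCCCXXXVIII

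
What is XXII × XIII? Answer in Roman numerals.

XXII = 22
XIII = 13
22 × 13 = 286

CCLXXXVI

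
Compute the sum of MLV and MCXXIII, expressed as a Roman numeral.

MLV = 1055
MCXXIII = 1123
1055 + 1123 = 2178

MMCLXXVIII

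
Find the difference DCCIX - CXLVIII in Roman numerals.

DCCIX = 709
CXLVIII = 148
709 - 148 = 561

DLXI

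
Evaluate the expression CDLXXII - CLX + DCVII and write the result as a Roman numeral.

CDLXXII = 472, CLX = 160, DCVII = 607
472 - 160 = 312
312 + 607 = 919

CMXIX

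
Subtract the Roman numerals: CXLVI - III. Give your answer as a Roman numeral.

CXLVI = 146
III = 3
146 - 3 = 143

CXLIII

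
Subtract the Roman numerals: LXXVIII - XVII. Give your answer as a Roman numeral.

LXXVIII = 78
XVII = 17
78 - 17 = 61

LXI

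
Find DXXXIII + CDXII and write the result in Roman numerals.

DXXXIII = 533
CDXII = 412
533 + 412 = 945

CMXLV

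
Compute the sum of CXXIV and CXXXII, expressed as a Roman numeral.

CXXIV = 124
CXXXII = 132
124 + 132 = 256

CCLVI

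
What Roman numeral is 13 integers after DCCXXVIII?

DCCXXVIII = 728
728 + 13 = 741

DCCXLI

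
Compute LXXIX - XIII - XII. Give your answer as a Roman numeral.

LXXIX = 79, XIII = 13, XII = 12
79 - 13 = 66
66 - 12 = 54

LIV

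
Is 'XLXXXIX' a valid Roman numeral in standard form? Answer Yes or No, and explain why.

'XLXXXIX': X cannot come right after the subtractive pair XL: once X is subtracted in XL, the next symbol must be smaller than X

No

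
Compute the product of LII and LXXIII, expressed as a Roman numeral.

LII = 52
LXXIII = 73
52 × 73 = 3796

MMMDCCXCVI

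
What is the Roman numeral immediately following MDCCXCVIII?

MDCCXCVIII = 1798, so the next integer is 1798 + 1 = 1799

MDCCXCIX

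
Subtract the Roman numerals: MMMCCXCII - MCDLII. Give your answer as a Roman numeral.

MMMCCXCII = 3292
MCDLII = 1452
3292 - 1452 = 1840

MDCCCXL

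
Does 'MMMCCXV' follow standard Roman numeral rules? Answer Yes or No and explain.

'MMMCCXV': Check the rules: uses only the symbols I, V, X, L, C, D, M; no symbol is repeated more than three times in a row; V, L and D each appear at most once; no smaller symbol precedes a larger one (values never increase from left to right). Value: M (1000) + M (1000) + M (1000) + C (100) + C (100) + X (10) + V (5) = 3215. So it is a valid standard Roman numeral.

Yes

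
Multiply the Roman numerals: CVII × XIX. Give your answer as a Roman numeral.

CVII = 107
XIX = 19
107 × 19 = 2033

MMXXXIII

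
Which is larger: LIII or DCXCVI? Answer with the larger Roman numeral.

LIII = 53
DCXCVI = 696
696 is larger

DCXCVI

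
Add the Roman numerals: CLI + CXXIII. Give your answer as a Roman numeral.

CLI = 151
CXXIII = 123
151 + 123 = 274

CCLXXIV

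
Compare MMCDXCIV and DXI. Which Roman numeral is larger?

MMCDXCIV = 2494
DXI = 511
2494 is larger

MMCDXCIV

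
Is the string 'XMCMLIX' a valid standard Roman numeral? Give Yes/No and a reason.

'XMCMLIX': Invalid subtractive combination: XM

No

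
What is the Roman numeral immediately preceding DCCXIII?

DCCXIII = 713, so the previous integer is 713 - 1 = 712

DCCXII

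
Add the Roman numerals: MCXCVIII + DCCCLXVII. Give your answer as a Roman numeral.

MCXCVIII = 1198
DCCCLXVII = 867
1198 + 867 = 2065

MMLXV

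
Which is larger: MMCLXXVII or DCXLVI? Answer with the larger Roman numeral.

MMCLXXVII = 2177
DCXLVI = 646
2177 is larger

MMCLXXVII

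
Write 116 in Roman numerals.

Convert 116 to Roman numerals:
  116 contains 1×100 (C)
  16 contains 1×10 (X)
  6 contains 1×5 (V)
  1 contains 1×1 (I)

CXVI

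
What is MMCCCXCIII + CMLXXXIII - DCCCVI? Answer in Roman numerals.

MMCCCXCIII = 2393, CMLXXXIII = 983, DCCCVI = 806
2393 + 983 = 3376
3376 - 806 = 2570

MMDLXX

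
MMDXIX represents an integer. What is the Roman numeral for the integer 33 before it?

MMDXIX = 2519
2519 - 33 = 2486

MMCDLXXXVI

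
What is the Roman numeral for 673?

Convert 673 to Roman numerals:
  673 contains 1×500 (D)
  173 contains 1×100 (C)
  73 contains 1×50 (L)
  23 contains 2×10 (XX)
  3 contains 3×1 (III)

DCLXXIII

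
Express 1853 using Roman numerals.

Convert 1853 to Roman numerals:
  1853 contains 1×1000 (M)
  853 contains 1×500 (D)
  353 contains 3×100 (CCC)
  53 contains 1×50 (L)
  3 contains 3×1 (III)

MDCCCLIII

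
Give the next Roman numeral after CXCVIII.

CXCVIII = 198, so the next integer is 198 + 1 = 199

CXCIX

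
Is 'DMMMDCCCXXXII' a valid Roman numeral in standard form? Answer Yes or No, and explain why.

'DMMMDCCCXXXII': D should not appear more than once

No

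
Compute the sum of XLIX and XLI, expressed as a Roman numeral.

XLIX = 49
XLI = 41
49 + 41 = 90

XC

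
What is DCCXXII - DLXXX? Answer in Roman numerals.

DCCXXII = 722
DLXXX = 580
722 - 580 = 142

CXLII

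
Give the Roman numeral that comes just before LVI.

LVI = 56, so the previous integer is 56 - 1 = 55

LV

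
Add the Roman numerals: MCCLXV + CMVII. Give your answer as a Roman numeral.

MCCLXV = 1265
CMVII = 907
1265 + 907 = 2172

MMCLXXII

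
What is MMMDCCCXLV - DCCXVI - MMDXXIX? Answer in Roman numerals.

MMMDCCCXLV = 3845, DCCXVI = 716, MMDXXIX = 2529
3845 - 716 = 3129
3129 - 2529 = 600

DC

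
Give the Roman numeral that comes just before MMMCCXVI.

MMMCCXVI = 3216; previous is 3215

MMMCCXV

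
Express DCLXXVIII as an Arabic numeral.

DCLXXVIII: D=500, C=100, L=50, X=10, X=10, V=5, I=1, I=1, I=1
500 + 100 + 50 + 10 + 10 + 5 + 1 + 1 + 1 = 678

678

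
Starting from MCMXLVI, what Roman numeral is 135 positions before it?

MCMXLVI = 1946
1946 - 135 = 1811

MDCCCXI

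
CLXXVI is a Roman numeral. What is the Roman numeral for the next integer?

CLXXVI = 176, so the next integer is 176 + 1 = 177

CLXXVII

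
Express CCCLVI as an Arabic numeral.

CCCLVI: C=100, C=100, C=100, L=50, V=5, I=1
100 + 100 + 100 + 50 + 5 + 1 = 356

356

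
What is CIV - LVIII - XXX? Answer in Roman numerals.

CIV = 104, LVIII = 58, XXX = 30
104 - 58 = 46
46 - 30 = 16

XVI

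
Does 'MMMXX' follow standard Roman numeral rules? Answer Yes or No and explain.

'MMMXX': Check the rules: uses only the symbols I, V, X, L, C, D, M; no symbol is repeated more than three times in a row; V, L and D each appear at most once; no smaller symbol precedes a larger one (values never increase from left to right). Value: M (1000) + M (1000) + M (1000) + X (10) + X (10) = 3020. So it is a valid standard Roman numeral.

Yes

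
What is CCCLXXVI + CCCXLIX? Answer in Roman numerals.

CCCLXXVI = 376
CCCXLIX = 349
376 + 349 = 725

DCCXXV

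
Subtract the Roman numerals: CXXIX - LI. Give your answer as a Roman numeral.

CXXIX = 129
LI = 51
129 - 51 = 78

LXXVIII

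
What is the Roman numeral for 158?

Convert 158 to Roman numerals:
  158 contains 1×100 (C)
  58 contains 1×50 (L)
  8 contains 1×5 (V)
  3 contains 3×1 (III)

CLVIII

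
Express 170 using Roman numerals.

Convert 170 to Roman numerals:
  170 contains 1×100 (C)
  70 contains 1×50 (L)
  20 contains 2×10 (XX)

CLXX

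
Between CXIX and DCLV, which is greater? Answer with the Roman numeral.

CXIX = 119
DCLV = 655
655 is larger

DCLV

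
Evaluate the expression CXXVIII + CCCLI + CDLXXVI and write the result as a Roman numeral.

CXXVIII = 128, CCCLI = 351, CDLXXVI = 476
128 + 351 = 479
479 + 476 = 955

CMLV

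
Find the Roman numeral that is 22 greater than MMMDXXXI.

MMMDXXXI = 3531
3531 + 22 = 3553

MMMDLIII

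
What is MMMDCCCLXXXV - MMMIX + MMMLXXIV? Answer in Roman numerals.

MMMDCCCLXXXV = 3885, MMMIX = 3009, MMMLXXIV = 3074
3885 - 3009 = 876
876 + 3074 = 3950

MMMCML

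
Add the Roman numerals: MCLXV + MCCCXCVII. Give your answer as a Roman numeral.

MCLXV = 1165
MCCCXCVII = 1397
1165 + 1397 = 2562

MMDLXII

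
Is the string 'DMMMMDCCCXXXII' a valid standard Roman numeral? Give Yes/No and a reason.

'DMMMMDCCCXXXII': More than 3 consecutive M's

No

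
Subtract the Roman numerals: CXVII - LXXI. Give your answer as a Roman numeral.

CXVII = 117
LXXI = 71
117 - 71 = 46

XLVI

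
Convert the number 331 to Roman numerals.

Convert 331 to Roman numerals:
  331 contains 3×100 (CCC)
  31 contains 3×10 (XXX)
  1 contains 1×1 (I)

CCCXXXI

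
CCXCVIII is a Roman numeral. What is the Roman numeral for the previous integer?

CCXCVIII = 298, so the previous integer is 298 - 1 = 297

CCXCVII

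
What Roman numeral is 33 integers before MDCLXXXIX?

MDCLXXXIX = 1689
1689 - 33 = 1656

MDCLVI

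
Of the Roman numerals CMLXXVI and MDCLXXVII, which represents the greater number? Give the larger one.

CMLXXVI = 976
MDCLXXVII = 1677
1677 is larger

MDCLXXVII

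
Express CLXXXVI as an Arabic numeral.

CLXXXVI: C=100, L=50, X=10, X=10, X=10, V=5, I=1
100 + 50 + 10 + 10 + 10 + 5 + 1 = 186

186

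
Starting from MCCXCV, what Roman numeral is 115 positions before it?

MCCXCV = 1295
1295 - 115 = 1180

MCLXXX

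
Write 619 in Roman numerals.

Convert 619 to Roman numerals:
  619 contains 1×500 (D)
  119 contains 1×100 (C)
  19 contains 1×10 (X)
  9 contains 1×9 (IX)

DCXIX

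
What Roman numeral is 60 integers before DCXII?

DCXII = 612
612 - 60 = 552

DLII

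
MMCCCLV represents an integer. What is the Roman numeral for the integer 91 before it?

MMCCCLV = 2355
2355 - 91 = 2264

MMCCLXIV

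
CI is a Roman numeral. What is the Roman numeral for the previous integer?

CI = 101; previous is 100

C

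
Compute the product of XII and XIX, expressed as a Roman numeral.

XII = 12
XIX = 19
12 × 19 = 228

CCXXVIII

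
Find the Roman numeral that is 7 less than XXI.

XXI = 21
21 - 7 = 14

XIV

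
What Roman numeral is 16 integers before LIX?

LIX = 59
59 - 16 = 43

XLIII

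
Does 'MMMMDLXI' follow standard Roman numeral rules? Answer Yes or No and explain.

'MMMMDLXI': More than 3 consecutive M's

No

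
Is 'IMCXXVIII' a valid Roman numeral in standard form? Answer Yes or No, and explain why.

'IMCXXVIII': Invalid subtractive combination: IM

No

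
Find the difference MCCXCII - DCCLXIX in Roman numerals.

MCCXCII = 1292
DCCLXIX = 769
1292 - 769 = 523

DXXIII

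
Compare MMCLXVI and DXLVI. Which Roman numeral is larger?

MMCLXVI = 2166
DXLVI = 546
2166 is larger

MMCLXVI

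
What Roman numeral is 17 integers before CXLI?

CXLI = 141
141 - 17 = 124

CXXIV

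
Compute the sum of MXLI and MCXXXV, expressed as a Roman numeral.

MXLI = 1041
MCXXXV = 1135
1041 + 1135 = 2176

MMCLXXVI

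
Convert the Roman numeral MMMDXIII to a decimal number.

MMMDXIII: M=1000, M=1000, M=1000, D=500, X=10, I=1, I=1, I=1
1000 + 1000 + 1000 + 500 + 10 + 1 + 1 + 1 = 3513

3513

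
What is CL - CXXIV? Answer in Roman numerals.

CL = 150
CXXIV = 124
150 - 124 = 26

XXVI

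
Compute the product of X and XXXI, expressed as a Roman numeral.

X = 10
XXXI = 31
10 × 31 = 310

CCCX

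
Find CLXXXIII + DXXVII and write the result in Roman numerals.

CLXXXIII = 183
DXXVII = 527
183 + 527 = 710

DCCX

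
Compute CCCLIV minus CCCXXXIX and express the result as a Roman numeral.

CCCLIV = 354
CCCXXXIX = 339
354 - 339 = 15

XV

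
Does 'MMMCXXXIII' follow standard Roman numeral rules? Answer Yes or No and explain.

'MMMCXXXIII': Check the rules: uses only the symbols I, V, X, L, C, D, M; no symbol is repeated more than three times in a row; V, L and D each appear at most once; no smaller symbol precedes a larger one (values never increase from left to right). Value: M (1000) + M (1000) + M (1000) + C (100) + X (10) + X (10) + X (10) + I (1) + I (1) + I (1) = 3133. So it is a valid standard Roman numeral.

Yes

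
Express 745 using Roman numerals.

Convert 745 to Roman numerals:
  745 contains 1×500 (D)
  245 contains 2×100 (CC)
  45 contains 1×40 (XL)
  5 contains 1×5 (V)

DCCXLV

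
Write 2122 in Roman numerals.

Convert 2122 to Roman numerals:
  2122 contains 2×1000 (MM)
  122 contains 1×100 (C)
  22 contains 2×10 (XX)
  2 contains 2×1 (II)

MMCXXII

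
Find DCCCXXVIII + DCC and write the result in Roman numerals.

DCCCXXVIII = 828
DCC = 700
828 + 700 = 1528

MDXXVIII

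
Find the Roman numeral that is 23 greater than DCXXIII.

DCXXIII = 623
623 + 23 = 646

DCXLVI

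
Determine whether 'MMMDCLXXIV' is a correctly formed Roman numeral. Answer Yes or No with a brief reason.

'MMMDCLXXIV': Check the rules: uses only the symbols I, V, X, L, C, D, M; no symbol is repeated more than three times in a row; V, L and D each appear at most once; the only place a smaller symbol precedes a larger one is the allowed subtractive pair IV, the symbol right after such a pair (if any) is smaller than the pair's first symbol, and otherwise the values never increase from left to right. Value: M (1000) + M (1000) + M (1000) + D (500) + C (100) + L (50) + X (10) + X (10) + IV (4) = 3674. So it is a valid standard Roman numeral.

Yes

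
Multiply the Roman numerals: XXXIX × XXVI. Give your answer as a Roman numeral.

XXXIX = 39
XXVI = 26
39 × 26 = 1014

MXIV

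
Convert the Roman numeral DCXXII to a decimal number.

DCXXII: D=500, C=100, X=10, X=10, I=1, I=1
500 + 100 + 10 + 10 + 1 + 1 = 622

622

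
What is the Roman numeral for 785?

Convert 785 to Roman numerals:
  785 contains 1×500 (D)
  285 contains 2×100 (CC)
  85 contains 1×50 (L)
  35 contains 3×10 (XXX)
  5 contains 1×5 (V)

DCCLXXXV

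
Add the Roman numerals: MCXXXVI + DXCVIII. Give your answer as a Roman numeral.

MCXXXVI = 1136
DXCVIII = 598
1136 + 598 = 1734

MDCCXXXIV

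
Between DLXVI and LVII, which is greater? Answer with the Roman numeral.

DLXVI = 566
LVII = 57
566 is larger

DLXVI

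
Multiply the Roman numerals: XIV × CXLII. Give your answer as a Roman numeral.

XIV = 14
CXLII = 142
14 × 142 = 1988

MCMLXXXVIII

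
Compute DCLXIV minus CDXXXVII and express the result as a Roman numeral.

DCLXIV = 664
CDXXXVII = 437
664 - 437 = 227

CCXXVII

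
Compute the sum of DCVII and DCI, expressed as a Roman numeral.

DCVII = 607
DCI = 601
607 + 601 = 1208

MCCVIII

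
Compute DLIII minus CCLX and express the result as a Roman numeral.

DLIII = 553
CCLX = 260
553 - 260 = 293

CCXCIII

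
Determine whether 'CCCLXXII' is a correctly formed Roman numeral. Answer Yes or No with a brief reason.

'CCCLXXII': Check the rules: uses only the symbols I, V, X, L, C, D, M; no symbol is repeated more than three times in a row; V, L and D each appear at most once; no smaller symbol precedes a larger one (values never increase from left to right). Value: C (100) + C (100) + C (100) + L (50) + X (10) + X (10) + I (1) + I (1) = 372. So it is a valid standard Roman numeral.

Yes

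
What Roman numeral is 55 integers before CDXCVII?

CDXCVII = 497
497 - 55 = 442

CDXLII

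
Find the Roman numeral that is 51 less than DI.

DI = 501
501 - 51 = 450

CDL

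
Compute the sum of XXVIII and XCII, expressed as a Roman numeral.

XXVIII = 28
XCII = 92
28 + 92 = 120

CXX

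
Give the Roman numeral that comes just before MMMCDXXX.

MMMCDXXX = 3430; previous is 3429

MMMCDXXIX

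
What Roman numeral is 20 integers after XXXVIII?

XXXVIII = 38
38 + 20 = 58

LVIII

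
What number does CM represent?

CM: CM=900

900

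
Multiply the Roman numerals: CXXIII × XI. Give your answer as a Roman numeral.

CXXIII = 123
XI = 11
123 × 11 = 1353

MCCCLIII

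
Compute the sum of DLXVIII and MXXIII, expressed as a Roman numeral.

DLXVIII = 568
MXXIII = 1023
568 + 1023 = 1591

MDXCI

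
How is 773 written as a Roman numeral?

Convert 773 to Roman numerals:
  773 contains 1×500 (D)
  273 contains 2×100 (CC)
  73 contains 1×50 (L)
  23 contains 2×10 (XX)
  3 contains 3×1 (III)

DCCLXXIII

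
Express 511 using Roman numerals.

Convert 511 to Roman numerals:
  511 contains 1×500 (D)
  11 contains 1×10 (X)
  1 contains 1×1 (I)

DXI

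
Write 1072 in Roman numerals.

Convert 1072 to Roman numerals:
  1072 contains 1×1000 (M)
  72 contains 1×50 (L)
  22 contains 2×10 (XX)
  2 contains 2×1 (II)

MLXXII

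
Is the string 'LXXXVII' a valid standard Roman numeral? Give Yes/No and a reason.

'LXXXVII': Check the rules: uses only the symbols I, V, X, L, C, D, M; no symbol is repeated more than three times in a row; V, L and D each appear at most once; no smaller symbol precedes a larger one (values never increase from left to right). Value: L (50) + X (10) + X (10) + X (10) + V (5) + I (1) + I (1) = 87. So it is a valid standard Roman numeral.

Yes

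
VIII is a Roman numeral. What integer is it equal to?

VIII: V=5, I=1, I=1, I=1
5 + 1 + 1 + 1 = 8

8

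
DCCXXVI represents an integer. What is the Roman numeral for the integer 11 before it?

DCCXXVI = 726
726 - 11 = 715

DCCXV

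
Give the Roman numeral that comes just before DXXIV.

DXXIV = 524, so the previous integer is 524 - 1 = 523

DXXIII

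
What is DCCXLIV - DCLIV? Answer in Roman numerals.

DCCXLIV = 744
DCLIV = 654
744 - 654 = 90

XC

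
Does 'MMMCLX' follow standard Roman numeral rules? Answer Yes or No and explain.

'MMMCLX': Check the rules: uses only the symbols I, V, X, L, C, D, M; no symbol is repeated more than three times in a row; V, L and D each appear at most once; no smaller symbol precedes a larger one (values never increase from left to right). Value: M (1000) + M (1000) + M (1000) + C (100) + L (50) + X (10) = 3160. So it is a valid standard Roman numeral.

Yes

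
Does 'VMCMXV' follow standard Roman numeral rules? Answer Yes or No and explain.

'VMCMXV': V should not appear more than once

No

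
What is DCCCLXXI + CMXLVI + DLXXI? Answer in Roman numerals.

DCCCLXXI = 871, CMXLVI = 946, DLXXI = 571
871 + 946 = 1817
1817 + 571 = 2388

MMCCCLXXXVIII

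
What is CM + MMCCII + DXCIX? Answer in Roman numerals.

CM = 900, MMCCII = 2202, DXCIX = 599
900 + 2202 = 3102
3102 + 599 = 3701

MMMDCCI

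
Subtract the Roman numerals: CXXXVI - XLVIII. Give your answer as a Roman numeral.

CXXXVI = 136
XLVIII = 48
136 - 48 = 88

LXXXVIII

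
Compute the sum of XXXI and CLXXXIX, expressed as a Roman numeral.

XXXI = 31
CLXXXIX = 189
31 + 189 = 220

CCXX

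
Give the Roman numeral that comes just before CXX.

CXX = 120, so the previous integer is 120 - 1 = 119

CXIX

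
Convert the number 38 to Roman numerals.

Convert 38 to Roman numerals:
  38 contains 3×10 (XXX)
  8 contains 1×5 (V)
  3 contains 3×1 (III)

XXXVIII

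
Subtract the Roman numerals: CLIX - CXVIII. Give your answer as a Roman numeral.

CLIX = 159
CXVIII = 118
159 - 118 = 41

XLI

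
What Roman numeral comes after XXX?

XXX = 30; next is 31

XXXI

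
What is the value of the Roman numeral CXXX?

CXXX: C=100, X=10, X=10, X=10
100 + 10 + 10 + 10 = 130

130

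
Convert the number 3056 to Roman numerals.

Convert 3056 to Roman numerals:
  3056 contains 3×1000 (MMM)
  56 contains 1×50 (L)
  6 contains 1×5 (V)
  1 contains 1×1 (I)

MMMLVI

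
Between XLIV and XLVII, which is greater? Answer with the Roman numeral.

XLIV = 44
XLVII = 47
47 is larger

XLVII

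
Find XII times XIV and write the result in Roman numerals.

XII = 12
XIV = 14
12 × 14 = 168

CLXVIII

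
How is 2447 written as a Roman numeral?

Convert 2447 to Roman numerals:
  2447 contains 2×1000 (MM)
  447 contains 1×400 (CD)
  47 contains 1×40 (XL)
  7 contains 1×5 (V)
  2 contains 2×1 (II)

MMCDXLVII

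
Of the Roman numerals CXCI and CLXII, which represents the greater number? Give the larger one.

CXCI = 191
CLXII = 162
191 is larger

CXCI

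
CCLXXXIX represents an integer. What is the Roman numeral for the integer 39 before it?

CCLXXXIX = 289
289 - 39 = 250

CCL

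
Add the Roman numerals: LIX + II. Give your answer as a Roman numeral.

LIX = 59
II = 2
59 + 2 = 61

LXI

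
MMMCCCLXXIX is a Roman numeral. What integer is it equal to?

MMMCCCLXXIX: M=1000, M=1000, M=1000, C=100, C=100, C=100, L=50, X=10, X=10, IX=9
1000 + 1000 + 1000 + 100 + 100 + 100 + 50 + 10 + 10 + 9 = 3379

3379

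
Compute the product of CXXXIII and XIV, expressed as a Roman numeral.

CXXXIII = 133
XIV = 14
133 × 14 = 1862

MDCCCLXII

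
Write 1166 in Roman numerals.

Convert 1166 to Roman numerals:
  1166 contains 1×1000 (M)
  166 contains 1×100 (C)
  66 contains 1×50 (L)
  16 contains 1×10 (X)
  6 contains 1×5 (V)
  1 contains 1×1 (I)

MCLXVI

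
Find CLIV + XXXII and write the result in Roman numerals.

CLIV = 154
XXXII = 32
154 + 32 = 186

CLXXXVI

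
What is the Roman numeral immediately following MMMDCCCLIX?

MMMDCCCLIX = 3859, so the next integer is 3859 + 1 = 3860

MMMDCCCLX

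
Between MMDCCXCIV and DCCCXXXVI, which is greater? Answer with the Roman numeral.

MMDCCXCIV = 2794
DCCCXXXVI = 836
2794 is larger

MMDCCXCIV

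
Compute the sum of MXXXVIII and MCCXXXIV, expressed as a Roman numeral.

MXXXVIII = 1038
MCCXXXIV = 1234
1038 + 1234 = 2272

MMCCLXXII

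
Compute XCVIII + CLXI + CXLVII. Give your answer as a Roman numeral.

XCVIII = 98, CLXI = 161, CXLVII = 147
98 + 161 = 259
259 + 147 = 406

CDVI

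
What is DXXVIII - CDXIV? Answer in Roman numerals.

DXXVIII = 528
CDXIV = 414
528 - 414 = 114

CXIV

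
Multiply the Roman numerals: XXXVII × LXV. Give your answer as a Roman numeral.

XXXVII = 37
LXV = 65
37 × 65 = 2405

MMCDV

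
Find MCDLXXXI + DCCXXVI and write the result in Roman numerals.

MCDLXXXI = 1481
DCCXXVI = 726
1481 + 726 = 2207

MMCCVII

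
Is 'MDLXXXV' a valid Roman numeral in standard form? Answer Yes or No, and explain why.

'MDLXXXV': Check the rules: uses only the symbols I, V, X, L, C, D, M; no symbol is repeated more than three times in a row; V, L and D each appear at most once; no smaller symbol precedes a larger one (values never increase from left to right). Value: M (1000) + D (500) + L (50) + X (10) + X (10) + X (10) + V (5) = 1585. So it is a valid standard Roman numeral.

Yes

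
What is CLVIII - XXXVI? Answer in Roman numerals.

CLVIII = 158
XXXVI = 36
158 - 36 = 122

CXXII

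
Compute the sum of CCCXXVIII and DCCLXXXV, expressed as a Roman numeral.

CCCXXVIII = 328
DCCLXXXV = 785
328 + 785 = 1113

MCXIII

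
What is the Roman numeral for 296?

Convert 296 to Roman numerals:
  296 contains 2×100 (CC)
  96 contains 1×90 (XC)
  6 contains 1×5 (V)
  1 contains 1×1 (I)

CCXCVI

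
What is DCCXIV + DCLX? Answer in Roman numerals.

DCCXIV = 714
DCLX = 660
714 + 660 = 1374

MCCCLXXIV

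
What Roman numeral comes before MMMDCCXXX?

MMMDCCXXX = 3730, so the previous integer is 3730 - 1 = 3729

MMMDCCXXIX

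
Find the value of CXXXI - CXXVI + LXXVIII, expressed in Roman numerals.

CXXXI = 131, CXXVI = 126, LXXVIII = 78
131 - 126 = 5
5 + 78 = 83

LXXXIII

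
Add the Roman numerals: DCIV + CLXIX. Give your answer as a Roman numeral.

DCIV = 604
CLXIX = 169
604 + 169 = 773

DCCLXXIII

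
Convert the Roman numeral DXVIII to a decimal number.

DXVIII: D=500, X=10, V=5, I=1, I=1, I=1
500 + 10 + 5 + 1 + 1 + 1 = 518

518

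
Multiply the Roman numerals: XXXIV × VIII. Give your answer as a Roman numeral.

XXXIV = 34
VIII = 8
34 × 8 = 272

CCLXXII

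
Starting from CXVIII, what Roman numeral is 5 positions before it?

CXVIII = 118
118 - 5 = 113

CXIII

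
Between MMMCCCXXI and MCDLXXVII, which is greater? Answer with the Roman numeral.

MMMCCCXXI = 3321
MCDLXXVII = 1477
3321 is larger

MMMCCCXXI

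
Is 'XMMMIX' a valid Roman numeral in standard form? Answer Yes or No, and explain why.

'XMMMIX': Invalid subtractive combination: XM

No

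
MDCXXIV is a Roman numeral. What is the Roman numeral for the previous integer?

MDCXXIV = 1624; previous is 1623

MDCXXIII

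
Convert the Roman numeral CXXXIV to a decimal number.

CXXXIV: C=100, X=10, X=10, X=10, IV=4
100 + 10 + 10 + 10 + 4 = 134

134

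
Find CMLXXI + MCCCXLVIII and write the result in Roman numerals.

CMLXXI = 971
MCCCXLVIII = 1348
971 + 1348 = 2319

MMCCCXIX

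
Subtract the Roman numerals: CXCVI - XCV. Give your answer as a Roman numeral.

CXCVI = 196
XCV = 95
196 - 95 = 101

CI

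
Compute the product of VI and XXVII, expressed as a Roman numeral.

VI = 6
XXVII = 27
6 × 27 = 162

CLXII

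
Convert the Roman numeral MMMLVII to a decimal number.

MMMLVII: M=1000, M=1000, M=1000, L=50, V=5, I=1, I=1
1000 + 1000 + 1000 + 50 + 5 + 1 + 1 = 3057

3057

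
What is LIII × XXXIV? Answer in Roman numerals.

LIII = 53
XXXIV = 34
53 × 34 = 1802

MDCCCII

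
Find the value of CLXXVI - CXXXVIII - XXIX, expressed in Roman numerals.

CLXXVI = 176, CXXXVIII = 138, XXIX = 29
176 - 138 = 38
38 - 29 = 9

IX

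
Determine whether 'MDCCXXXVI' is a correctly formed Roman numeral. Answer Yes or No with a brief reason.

'MDCCXXXVI': Check the rules: uses only the symbols I, V, X, L, C, D, M; no symbol is repeated more than three times in a row; V, L and D each appear at most once; no smaller symbol precedes a larger one (values never increase from left to right). Value: M (1000) + D (500) + C (100) + C (100) + X (10) + X (10) + X (10) + V (5) + I (1) = 1736. So it is a valid standard Roman numeral.

Yes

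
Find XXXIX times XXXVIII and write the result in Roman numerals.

XXXIX = 39
XXXVIII = 38
39 × 38 = 1482

MCDLXXXII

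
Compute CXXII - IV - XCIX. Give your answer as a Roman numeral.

CXXII = 122, IV = 4, XCIX = 99
122 - 4 = 118
118 - 99 = 19

XIX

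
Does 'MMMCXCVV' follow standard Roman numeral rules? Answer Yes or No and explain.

'MMMCXCVV': V should not appear more than once

No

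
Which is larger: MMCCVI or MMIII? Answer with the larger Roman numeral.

MMCCVI = 2206
MMIII = 2003
2206 is larger

MMCCVI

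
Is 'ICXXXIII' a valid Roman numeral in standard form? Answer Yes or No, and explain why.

'ICXXXIII': Invalid subtractive combination: IC

No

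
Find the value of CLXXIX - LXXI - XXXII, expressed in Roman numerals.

CLXXIX = 179, LXXI = 71, XXXII = 32
179 - 71 = 108
108 - 32 = 76

LXXVI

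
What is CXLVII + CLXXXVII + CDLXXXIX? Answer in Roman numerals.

CXLVII = 147, CLXXXVII = 187, CDLXXXIX = 489
147 + 187 = 334
334 + 489 = 823

DCCCXXIII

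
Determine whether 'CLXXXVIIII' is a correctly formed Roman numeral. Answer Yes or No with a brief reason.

'CLXXXVIIII': More than 3 consecutive I's

No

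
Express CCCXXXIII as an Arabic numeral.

CCCXXXIII: C=100, C=100, C=100, X=10, X=10, X=10, I=1, I=1, I=1
100 + 100 + 100 + 10 + 10 + 10 + 1 + 1 + 1 = 333

333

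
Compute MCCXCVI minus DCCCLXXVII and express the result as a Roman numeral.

MCCXCVI = 1296
DCCCLXXVII = 877
1296 - 877 = 419

CDXIX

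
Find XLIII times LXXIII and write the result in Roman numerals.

XLIII = 43
LXXIII = 73
43 × 73 = 3139

MMMCXXXIX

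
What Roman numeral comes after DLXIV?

DLXIV = 564, so the next integer is 564 + 1 = 565

DLXV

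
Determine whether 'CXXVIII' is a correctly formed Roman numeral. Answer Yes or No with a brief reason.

'CXXVIII': Check the rules: uses only the symbols I, V, X, L, C, D, M; no symbol is repeated more than three times in a row; V, L and D each appear at most once; no smaller symbol precedes a larger one (values never increase from left to right). Value: C (100) + X (10) + X (10) + V (5) + I (1) + I (1) + I (1) = 128. So it is a valid standard Roman numeral.

Yes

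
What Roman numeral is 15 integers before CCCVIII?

CCCVIII = 308
308 - 15 = 293

CCXCIII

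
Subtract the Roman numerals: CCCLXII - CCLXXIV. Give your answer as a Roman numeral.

CCCLXII = 362
CCLXXIV = 274
362 - 274 = 88

LXXXVIII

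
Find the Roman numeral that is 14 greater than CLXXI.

CLXXI = 171
171 + 14 = 185

CLXXXV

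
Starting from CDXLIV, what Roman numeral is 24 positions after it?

CDXLIV = 444
444 + 24 = 468

CDLXVIII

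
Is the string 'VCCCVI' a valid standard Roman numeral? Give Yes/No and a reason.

'VCCCVI': V should not appear more than once

No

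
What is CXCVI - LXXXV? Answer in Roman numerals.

CXCVI = 196
LXXXV = 85
196 - 85 = 111

CXI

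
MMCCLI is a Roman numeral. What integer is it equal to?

MMCCLI: M=1000, M=1000, C=100, C=100, L=50, I=1
1000 + 1000 + 100 + 100 + 50 + 1 = 2251

2251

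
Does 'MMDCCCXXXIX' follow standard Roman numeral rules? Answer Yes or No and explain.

'MMDCCCXXXIX': Check the rules: uses only the symbols I, V, X, L, C, D, M; no symbol is repeated more than three times in a row; V, L and D each appear at most once; the only place a smaller symbol precedes a larger one is the allowed subtractive pair IX, the symbol right after such a pair (if any) is smaller than the pair's first symbol, and otherwise the values never increase from left to right. Value: M (1000) + M (1000) + D (500) + C (100) + C (100) + C (100) + X (10) + X (10) + X (10) + IX (9) = 2839. So it is a valid standard Roman numeral.

Yes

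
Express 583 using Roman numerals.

Convert 583 to Roman numerals:
  583 contains 1×500 (D)
  83 contains 1×50 (L)
  33 contains 3×10 (XXX)
  3 contains 3×1 (III)

DLXXXIII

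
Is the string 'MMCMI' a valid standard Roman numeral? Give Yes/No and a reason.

'MMCMI': Check the rules: uses only the symbols I, V, X, L, C, D, M; no symbol is repeated more than three times in a row; V, L and D each appear at most once; the only place a smaller symbol precedes a larger one is the allowed subtractive pair CM, the symbol right after such a pair (if any) is smaller than the pair's first symbol, and otherwise the values never increase from left to right. Value: M (1000) + M (1000) + CM (900) + I (1) = 2901. So it is a valid standard Roman numeral.

Yes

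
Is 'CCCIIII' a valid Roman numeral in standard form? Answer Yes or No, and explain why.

'CCCIIII': More than 3 consecutive I's

No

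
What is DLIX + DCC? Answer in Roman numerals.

DLIX = 559
DCC = 700
559 + 700 = 1259

MCCLIX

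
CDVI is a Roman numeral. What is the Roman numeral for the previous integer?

CDVI = 406, so the previous integer is 406 - 1 = 405

CDV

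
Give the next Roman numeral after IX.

IX = 9; next is 10

X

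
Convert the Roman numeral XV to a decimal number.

XV: X=10, V=5
10 + 5 = 15

15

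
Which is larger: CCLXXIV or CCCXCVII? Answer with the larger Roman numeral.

CCLXXIV = 274
CCCXCVII = 397
397 is larger

CCCXCVII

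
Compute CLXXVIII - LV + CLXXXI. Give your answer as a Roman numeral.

CLXXVIII = 178, LV = 55, CLXXXI = 181
178 - 55 = 123
123 + 181 = 304

CCCIV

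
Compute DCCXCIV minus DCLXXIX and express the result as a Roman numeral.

DCCXCIV = 794
DCLXXIX = 679
794 - 679 = 115

CXV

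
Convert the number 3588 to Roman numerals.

Convert 3588 to Roman numerals:
  3588 contains 3×1000 (MMM)
  588 contains 1×500 (D)
  88 contains 1×50 (L)
  38 contains 3×10 (XXX)
  8 contains 1×5 (V)
  3 contains 3×1 (III)

MMMDLXXXVIII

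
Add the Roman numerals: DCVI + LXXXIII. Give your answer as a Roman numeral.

DCVI = 606
LXXXIII = 83
606 + 83 = 689

DCLXXXIX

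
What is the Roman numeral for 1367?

Convert 1367 to Roman numerals:
  1367 contains 1×1000 (M)
  367 contains 3×100 (CCC)
  67 contains 1×50 (L)
  17 contains 1×10 (X)
  7 contains 1×5 (V)
  2 contains 2×1 (II)

MCCCLXVII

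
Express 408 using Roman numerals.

Convert 408 to Roman numerals:
  408 contains 1×400 (CD)
  8 contains 1×5 (V)
  3 contains 3×1 (III)

CDVIII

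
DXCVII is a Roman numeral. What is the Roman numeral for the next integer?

DXCVII = 597; next is 598

DXCVIII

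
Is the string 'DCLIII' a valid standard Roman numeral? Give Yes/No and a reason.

'DCLIII': Check the rules: uses only the symbols I, V, X, L, C, D, M; no symbol is repeated more than three times in a row; V, L and D each appear at most once; no smaller symbol precedes a larger one (values never increase from left to right). Value: D (500) + C (100) + L (50) + I (1) + I (1) + I (1) = 653. So it is a valid standard Roman numeral.

Yes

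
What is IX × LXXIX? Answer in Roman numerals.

IX = 9
LXXIX = 79
9 × 79 = 711

DCCXI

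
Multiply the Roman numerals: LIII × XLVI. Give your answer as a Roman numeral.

LIII = 53
XLVI = 46
53 × 46 = 2438

MMCDXXXVIII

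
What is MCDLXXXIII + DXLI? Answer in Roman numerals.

MCDLXXXIII = 1483
DXLI = 541
1483 + 541 = 2024

MMXXIV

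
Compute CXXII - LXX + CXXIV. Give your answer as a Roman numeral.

CXXII = 122, LXX = 70, CXXIV = 124
122 - 70 = 52
52 + 124 = 176

CLXXVI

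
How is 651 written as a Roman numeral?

Convert 651 to Roman numerals:
  651 contains 1×500 (D)
  151 contains 1×100 (C)
  51 contains 1×50 (L)
  1 contains 1×1 (I)

DCLI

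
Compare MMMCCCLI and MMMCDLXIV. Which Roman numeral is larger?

MMMCCCLI = 3351
MMMCDLXIV = 3464
3464 is larger

MMMCDLXIV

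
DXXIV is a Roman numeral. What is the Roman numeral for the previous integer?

DXXIV = 524; previous is 523

DXXIII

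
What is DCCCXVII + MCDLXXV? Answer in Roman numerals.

DCCCXVII = 817
MCDLXXV = 1475
817 + 1475 = 2292

MMCCXCII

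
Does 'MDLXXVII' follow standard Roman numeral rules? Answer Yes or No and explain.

'MDLXXVII': Check the rules: uses only the symbols I, V, X, L, C, D, M; no symbol is repeated more than three times in a row; V, L and D each appear at most once; no smaller symbol precedes a larger one (values never increase from left to right). Value: M (1000) + D (500) + L (50) + X (10) + X (10) + V (5) + I (1) + I (1) = 1577. So it is a valid standard Roman numeral.

Yes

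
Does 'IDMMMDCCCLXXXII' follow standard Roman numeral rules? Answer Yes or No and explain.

'IDMMMDCCCLXXXII': D should not appear more than once

No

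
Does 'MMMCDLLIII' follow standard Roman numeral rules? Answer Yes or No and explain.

'MMMCDLLIII': L should not appear more than once

No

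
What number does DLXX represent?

DLXX: D=500, L=50, X=10, X=10
500 + 50 + 10 + 10 = 570

570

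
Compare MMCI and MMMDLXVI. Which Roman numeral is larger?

MMCI = 2101
MMMDLXVI = 3566
3566 is larger

MMMDLXVI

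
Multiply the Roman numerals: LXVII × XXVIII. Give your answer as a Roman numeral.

LXVII = 67
XXVIII = 28
67 × 28 = 1876

MDCCCLXXVI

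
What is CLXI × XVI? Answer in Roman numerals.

CLXI = 161
XVI = 16
161 × 16 = 2576

MMDLXXVI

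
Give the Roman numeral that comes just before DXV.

DXV = 515, so the previous integer is 515 - 1 = 514

DXIV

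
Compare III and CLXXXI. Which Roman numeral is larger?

III = 3
CLXXXI = 181
181 is larger

CLXXXI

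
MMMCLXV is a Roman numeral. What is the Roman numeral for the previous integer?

MMMCLXV = 3165; previous is 3164

MMMCLXIV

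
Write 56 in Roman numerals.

Convert 56 to Roman numerals:
  56 contains 1×50 (L)
  6 contains 1×5 (V)
  1 contains 1×1 (I)

LVI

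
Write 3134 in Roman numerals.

Convert 3134 to Roman numerals:
  3134 contains 3×1000 (MMM)
  134 contains 1×100 (C)
  34 contains 3×10 (XXX)
  4 contains 1×4 (IV)

MMMCXXXIV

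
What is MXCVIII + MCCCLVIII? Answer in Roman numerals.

MXCVIII = 1098
MCCCLVIII = 1358
1098 + 1358 = 2456

MMCDLVI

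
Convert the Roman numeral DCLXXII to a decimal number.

DCLXXII: D=500, C=100, L=50, X=10, X=10, I=1, I=1
500 + 100 + 50 + 10 + 10 + 1 + 1 = 672

672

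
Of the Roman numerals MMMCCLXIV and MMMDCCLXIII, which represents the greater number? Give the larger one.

MMMCCLXIV = 3264
MMMDCCLXIII = 3763
3763 is larger

MMMDCCLXIII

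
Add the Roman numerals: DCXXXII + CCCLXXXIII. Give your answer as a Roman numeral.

DCXXXII = 632
CCCLXXXIII = 383
632 + 383 = 1015

MXV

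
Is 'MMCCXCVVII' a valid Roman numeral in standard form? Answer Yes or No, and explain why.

'MMCCXCVVII': V should not appear more than once

No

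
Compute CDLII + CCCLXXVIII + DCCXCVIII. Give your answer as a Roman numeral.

CDLII = 452, CCCLXXVIII = 378, DCCXCVIII = 798
452 + 378 = 830
830 + 798 = 1628

MDCXXVIII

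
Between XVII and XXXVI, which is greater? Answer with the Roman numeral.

XVII = 17
XXXVI = 36
36 is larger

XXXVI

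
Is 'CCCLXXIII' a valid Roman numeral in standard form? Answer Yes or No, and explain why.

'CCCLXXIII': Check the rules: uses only the symbols I, V, X, L, C, D, M; no symbol is repeated more than three times in a row; V, L and D each appear at most once; no smaller symbol precedes a larger one (values never increase from left to right). Value: C (100) + C (100) + C (100) + L (50) + X (10) + X (10) + I (1) + I (1) + I (1) = 373. So it is a valid standard Roman numeral.

Yes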